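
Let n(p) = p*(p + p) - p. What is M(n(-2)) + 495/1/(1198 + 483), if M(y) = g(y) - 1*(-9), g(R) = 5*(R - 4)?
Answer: 832134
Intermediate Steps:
g(R) = -20 + 5*R (g(R) = 5*(-4 + R) = -20 + 5*R)
n(p) = -p + 2*p**2 (n(p) = p*(2*p) - p = 2*p**2 - p = -p + 2*p**2)
M(y) = -11 + 5*y (M(y) = (-20 + 5*y) - 1*(-9) = (-20 + 5*y) + 9 = -11 + 5*y)
M(n(-2)) + 495/1/(1198 + 483) = (-11 + 5*(-2*(-1 + 2*(-2)))) + 495/1/(1198 + 483) = (-11 + 5*(-2*(-1 - 4))) + 495/1/1681 = (-11 + 5*(-2*(-5))) + 495/(1/1681) = (-11 + 5*10) + 1681*495 = (-11 + 50) + 832095 = 39 + 832095 = 832134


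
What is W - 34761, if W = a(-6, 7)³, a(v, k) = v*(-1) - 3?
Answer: -34734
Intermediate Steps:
a(v, k) = -3 - v (a(v, k) = -v - 3 = -3 - v)
W = 27 (W = (-3 - 1*(-6))³ = (-3 + 6)³ = 3³ = 27)
W - 34761 = 27 - 34761 = -34734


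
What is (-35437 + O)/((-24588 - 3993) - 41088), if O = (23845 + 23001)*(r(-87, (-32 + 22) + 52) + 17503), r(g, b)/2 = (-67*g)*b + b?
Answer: -7920444407/23223 ≈ -3.4106e+5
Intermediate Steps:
r(g, b) = 2*b - 134*b*g (r(g, b) = 2*((-67*g)*b + b) = 2*(-67*b*g + b) = 2*(b - 67*b*g) = 2*b - 134*b*g)
O = 23761368658 (O = (23845 + 23001)*(2*((-32 + 22) + 52)*(1 - 67*(-87)) + 17503) = 46846*(2*(-10 + 52)*(1 + 5829) + 17503) = 46846*(2*42*5830 + 17503) = 46846*(489720 + 17503) = 46846*507223 = 23761368658)
(-35437 + O)/((-24588 - 3993) - 41088) = (-35437 + 23761368658)/((-24588 - 3993) - 41088) = 23761333221/(-28581 - 41088) = 23761333221/(-69669) = 23761333221*(-1/69669) = -7920444407/23223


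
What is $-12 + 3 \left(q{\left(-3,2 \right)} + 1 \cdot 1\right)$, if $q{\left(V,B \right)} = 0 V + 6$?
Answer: $9$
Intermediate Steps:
$q{\left(V,B \right)} = 6$ ($q{\left(V,B \right)} = 0 + 6 = 6$)
$-12 + 3 \left(q{\left(-3,2 \right)} + 1 \cdot 1\right) = -12 + 3 \left(6 + 1 \cdot 1\right) = -12 + 3 \left(6 + 1\right) = -12 + 3 \cdot 7 = -12 + 21 = 9$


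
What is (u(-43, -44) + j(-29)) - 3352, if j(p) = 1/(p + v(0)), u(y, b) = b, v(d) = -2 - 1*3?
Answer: -115465/34 ≈ -3396.0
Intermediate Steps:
v(d) = -5 (v(d) = -2 - 3 = -5)
j(p) = 1/(-5 + p) (j(p) = 1/(p - 5) = 1/(-5 + p))
(u(-43, -44) + j(-29)) - 3352 = (-44 + 1/(-5 - 29)) - 3352 = (-44 + 1/(-34)) - 3352 = (-44 - 1/34) - 3352 = -1497/34 - 3352 = -115465/34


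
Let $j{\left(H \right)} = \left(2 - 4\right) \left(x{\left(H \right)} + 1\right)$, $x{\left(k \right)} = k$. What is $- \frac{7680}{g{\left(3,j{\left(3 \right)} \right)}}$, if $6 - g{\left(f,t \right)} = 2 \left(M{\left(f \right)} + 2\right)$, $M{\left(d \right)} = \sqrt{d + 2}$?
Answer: $960 + 960 \sqrt{5} \approx 3106.6$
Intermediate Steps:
$M{\left(d \right)} = \sqrt{2 + d}$
$j{\left(H \right)} = -2 - 2 H$ ($j{\left(H \right)} = \left(2 - 4\right) \left(H + 1\right) = - 2 \left(1 + H\right) = -2 - 2 H$)
$g{\left(f,t \right)} = 2 - 2 \sqrt{2 + f}$ ($g{\left(f,t \right)} = 6 - 2 \left(\sqrt{2 + f} + 2\right) = 6 - 2 \left(2 + \sqrt{2 + f}\right) = 6 - \left(4 + 2 \sqrt{2 + f}\right) = 2 - 2 \sqrt{2 + f}$)
$- \frac{7680}{g{\left(3,j{\left(3 \right)} \right)}} = - \frac{7680}{2 - 2 \sqrt{2 + 3}} = - \frac{7680}{2 - 2 \sqrt{5}}$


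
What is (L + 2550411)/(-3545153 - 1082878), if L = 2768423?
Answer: -5318834/4628031 ≈ -1.1493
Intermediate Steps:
(L + 2550411)/(-3545153 - 1082878) = (2768423 + 2550411)/(-3545153 - 1082878) = 5318834/(-4628031) = 5318834*(-1/4628031) = -5318834/4628031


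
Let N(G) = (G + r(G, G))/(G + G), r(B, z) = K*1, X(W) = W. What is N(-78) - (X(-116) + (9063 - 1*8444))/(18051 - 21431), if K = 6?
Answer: 2063/3380 ≈ 0.61036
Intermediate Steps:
r(B, z) = 6 (r(B, z) = 6*1 = 6)
N(G) = (6 + G)/(2*G) (N(G) = (G + 6)/(G + G) = (6 + G)/((2*G)) = (6 + G)*(1/(2*G)) = (6 + G)/(2*G))
N(-78) - (X(-116) + (9063 - 1*8444))/(18051 - 21431) = (½)*(6 - 78)/(-78) - (-116 + (9063 - 1*8444))/(18051 - 21431) = (½)*(-1/78)*(-72) - (-116 + (9063 - 8444))/(-3380) = 6/13 - (-116 + 619)*(-1)/3380 = 6/13 - 503*(-1)/3380 = 6/13 - 1*(-503/3380) = 6/13 + 503/3380 = 2063/3380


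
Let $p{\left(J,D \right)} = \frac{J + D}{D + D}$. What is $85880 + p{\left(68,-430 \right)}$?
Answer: $\frac{36928581}{430} \approx 85880.0$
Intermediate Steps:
$p{\left(J,D \right)} = \frac{D + J}{2 D}$
$85880 + p{\left(68,-430 \right)} = 85880 + \frac{-430 + 68}{2 \left(-430\right)} = 85880 + \frac{1}{2} \left(- \frac{1}{430}\right) \left(-362\right) = 85880 + \frac{181}{430} = \frac{36928581}{430}$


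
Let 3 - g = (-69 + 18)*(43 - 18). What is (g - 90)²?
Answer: 1411344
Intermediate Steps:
g = 1278 (g = 3 - (-69 + 18)*(43 - 18) = 3 - (-51)*25 = 3 - 1*(-1275) = 3 + 1275 = 1278)
(g - 90)² = (1278 - 90)² = 1188² = 1411344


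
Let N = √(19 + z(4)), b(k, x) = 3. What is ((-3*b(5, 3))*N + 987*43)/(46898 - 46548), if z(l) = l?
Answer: 6063/50 - 9*√23/350 ≈ 121.14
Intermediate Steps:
N = √23 (N = √(19 + 4) = √23 ≈ 4.7958)
((-3*b(5, 3))*N + 987*43)/(46898 - 46548) = ((-3*3)*√23 + 987*43)/(46898 - 46548) = (-9*√23 + 42441)/350 = (42441 - 9*√23)*(1/350) = 6063/50 - 9*√23/350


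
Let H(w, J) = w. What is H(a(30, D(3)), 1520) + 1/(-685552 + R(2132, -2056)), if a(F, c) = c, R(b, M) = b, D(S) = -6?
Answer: -4100521/683420 ≈ -6.0000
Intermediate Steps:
H(a(30, D(3)), 1520) + 1/(-685552 + R(2132, -2056)) = -6 + 1/(-685552 + 2132) = -6 + 1/(-683420) = -6 - 1/683420 = -4100521/683420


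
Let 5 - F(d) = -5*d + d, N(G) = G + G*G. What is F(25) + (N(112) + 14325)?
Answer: 27086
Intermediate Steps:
N(G) = G + G²
F(d) = 5 + 4*d (F(d) = 5 - (-5*d + d) = 5 - (-4)*d = 5 + 4*d)
F(25) + (N(112) + 14325) = (5 + 4*25) + (112*(1 + 112) + 14325) = (5 + 100) + (112*113 + 14325) = 105 + (12656 + 14325) = 105 + 26981 = 27086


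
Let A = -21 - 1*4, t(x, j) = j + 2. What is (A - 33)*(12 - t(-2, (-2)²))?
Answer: -348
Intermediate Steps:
t(x, j) = 2 + j
A = -25 (A = -21 - 4 = -25)
(A - 33)*(12 - t(-2, (-2)²)) = (-25 - 33)*(12 - (2 + (-2)²)) = -58*(12 - (2 + 4)) = -58*(12 - 1*6) = -58*(12 - 6) = -58*6 = -348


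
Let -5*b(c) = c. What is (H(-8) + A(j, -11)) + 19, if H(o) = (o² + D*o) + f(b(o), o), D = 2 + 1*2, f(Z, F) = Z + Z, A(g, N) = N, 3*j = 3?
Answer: 216/5 ≈ 43.200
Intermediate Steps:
j = 1 (j = (⅓)*3 = 1)
b(c) = -c/5
f(Z, F) = 2*Z
D = 4 (D = 2 + 2 = 4)
H(o) = o² + 18*o/5 (H(o) = (o² + 4*o) + 2*(-o/5) = (o² + 4*o) - 2*o/5 = o² + 18*o/5)
(H(-8) + A(j, -11)) + 19 = ((⅕)*(-8)*(18 + 5*(-8)) - 11) + 19 = ((⅕)*(-8)*(18 - 40) - 11) + 19 = ((⅕)*(-8)*(-22) - 11) + 19 = (176/5 - 11) + 19 = 121/5 + 19 = 216/5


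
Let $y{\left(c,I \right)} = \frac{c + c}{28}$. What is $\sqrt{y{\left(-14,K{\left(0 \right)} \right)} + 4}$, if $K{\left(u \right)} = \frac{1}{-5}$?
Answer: $\sqrt{3} \approx 1.732$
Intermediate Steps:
$K{\left(u \right)} = - \frac{1}{5}$
$y{\left(c,I \right)} = \frac{c}{14}$ ($y{\left(c,I \right)} = 2 c \frac{1}{28} = \frac{c}{14}$)
$\sqrt{y{\left(-14,K{\left(0 \right)} \right)} + 4} = \sqrt{\frac{1}{14} \left(-14\right) + 4} = \sqrt{-1 + 4} = \sqrt{3}$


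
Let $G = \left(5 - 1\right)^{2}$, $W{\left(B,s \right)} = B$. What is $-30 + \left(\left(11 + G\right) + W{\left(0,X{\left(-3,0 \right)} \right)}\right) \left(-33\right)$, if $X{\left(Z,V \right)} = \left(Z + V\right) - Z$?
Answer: $-921$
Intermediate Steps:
$X{\left(Z,V \right)} = V$ ($X{\left(Z,V \right)} = \left(V + Z\right) - Z = V$)
$G = 16$ ($G = 4^{2} = 16$)
$-30 + \left(\left(11 + G\right) + W{\left(0,X{\left(-3,0 \right)} \right)}\right) \left(-33\right) = -30 + \left(\left(11 + 16\right) + 0\right) \left(-33\right) = -30 + \left(27 + 0\right) \left(-33\right) = -30 + 27 \left(-33\right) = -30 - 891 = -921$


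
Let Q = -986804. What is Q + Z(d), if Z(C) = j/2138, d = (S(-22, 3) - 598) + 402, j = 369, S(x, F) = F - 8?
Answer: -2109786583/2138 ≈ -9.8680e+5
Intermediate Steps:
S(x, F) = -8 + F
d = -201 (d = ((-8 + 3) - 598) + 402 = (-5 - 598) + 402 = -603 + 402 = -201)
Z(C) = 369/2138
Q + Z(d) = -986804 + 369/2138 = -2109786583/2138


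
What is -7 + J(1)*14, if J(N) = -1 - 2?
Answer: -49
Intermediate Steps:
J(N) = -3
-7 + J(1)*14 = -7 - 3*14 = -7 - 42 = -49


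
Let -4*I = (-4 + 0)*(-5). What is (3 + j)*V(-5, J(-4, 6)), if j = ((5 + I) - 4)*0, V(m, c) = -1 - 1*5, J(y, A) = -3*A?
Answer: -18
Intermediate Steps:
I = -5 (I = -(-4 + 0)*(-5)/4 = -(-1)*(-5) = -1/4*20 = -5)
V(m, c) = -6 (V(m, c) = -1 - 5 = -6)
j = 0 (j = ((5 - 5) - 4)*0 = (0 - 4)*0 = -4*0 = 0)
(3 + j)*V(-5, J(-4, 6)) = (3 + 0)*(-6) = 3*(-6) = -18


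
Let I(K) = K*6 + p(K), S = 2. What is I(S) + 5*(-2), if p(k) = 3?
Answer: 5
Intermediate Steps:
I(K) = 3 + 6*K (I(K) = K*6 + 3 = 6*K + 3 = 3 + 6*K)
I(S) + 5*(-2) = (3 + 6*2) + 5*(-2) = (3 + 12) - 10 = 15 - 10 = 5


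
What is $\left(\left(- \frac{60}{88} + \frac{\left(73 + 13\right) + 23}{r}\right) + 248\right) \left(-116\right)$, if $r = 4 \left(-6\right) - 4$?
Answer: $- \frac{2174275}{77} \approx -28237.0$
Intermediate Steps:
$r = -28$ ($r = -24 - 4 = -28$)
$\left(\left(- \frac{60}{88} + \frac{\left(73 + 13\right) + 23}{r}\right) + 248\right) \left(-116\right) = \left(\left(- \frac{60}{88} + \frac{\left(73 + 13\right) + 23}{-28}\right) + 248\right) \left(-116\right) = \left(\left(\left(-60\right) \frac{1}{88} + \left(86 + 23\right) \left(- \frac{1}{28}\right)\right) + 248\right) \left(-116\right) = \left(\left(- \frac{15}{22} + 109 \left(- \frac{1}{28}\right)\right) + 248\right) \left(-116\right) = \left(\left(- \frac{15}{22} - \frac{109}{28}\right) + 248\right) \left(-116\right) = \left(- \frac{1409}{308} + 248\right) \left(-116\right) = \frac{74975}{308} \left(-116\right) = - \frac{2174275}{77}$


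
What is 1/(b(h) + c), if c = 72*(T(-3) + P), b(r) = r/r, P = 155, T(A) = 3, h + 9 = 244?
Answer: 1/11377 ≈ 8.7897e-5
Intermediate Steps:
h = 235 (h = -9 + 244 = 235)
b(r) = 1
c = 11376 (c = 72*(3 + 155) = 72*158 = 11376)
1/(b(h) + c) = 1/(1 + 11376) = 1/11377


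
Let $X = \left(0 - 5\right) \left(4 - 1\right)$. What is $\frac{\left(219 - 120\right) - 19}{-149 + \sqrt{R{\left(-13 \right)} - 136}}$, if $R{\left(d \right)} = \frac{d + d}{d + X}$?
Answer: $- \frac{33376}{62541} - \frac{16 i \sqrt{26474}}{62541} \approx -0.53367 - 0.041626 i$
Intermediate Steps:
$X = -15$ ($X = \left(-5\right) 3 = -15$)
$R{\left(d \right)} = \frac{2 d}{-15 + d}$ ($R{\left(d \right)} = \frac{d + d}{d - 15} = \frac{2 d}{-15 + d}$)
$\frac{\left(219 - 120\right) - 19}{-149 + \sqrt{R{\left(-13 \right)} - 136}} = \frac{\left(219 - 120\right) - 19}{-149 + \sqrt{2 \left(-13\right) \frac{1}{-15 - 13} - 136}} = \frac{\left(219 - 120\right) - 19}{-149 + \sqrt{2 \left(-13\right) \frac{1}{-28} - 136}} = \frac{99 - 19}{-149 + \sqrt{2 \left(-13\right) \left(- \frac{1}{28}\right) - 136}} = \frac{80}{-149 + \sqrt{\frac{13}{14} - 136}} = \frac{80}{-149 + \sqrt{- \frac{1891}{14}}} = \frac{80}{-149 + \frac{i \sqrt{26474}}{14}}$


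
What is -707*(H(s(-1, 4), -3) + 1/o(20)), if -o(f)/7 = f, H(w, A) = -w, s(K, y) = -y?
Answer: -56459/20 ≈ -2822.9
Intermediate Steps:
o(f) = -7*f
-707*(H(s(-1, 4), -3) + 1/o(20)) = -707*(-(-1)*4 + 1/(-7*20)) = -707*(-1*(-4) + 1/(-140)) = -707*(4 - 1/140) = -707*559/140 = -56459/20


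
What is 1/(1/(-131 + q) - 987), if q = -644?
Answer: -775/764926 ≈ -0.0010132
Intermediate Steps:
1/(1/(-131 + q) - 987) = 1/(1/(-131 - 644) - 987) = 1/(1/(-775) - 987) = 1/(-1/775 - 987) = 1/(-764926/775) = -775/764926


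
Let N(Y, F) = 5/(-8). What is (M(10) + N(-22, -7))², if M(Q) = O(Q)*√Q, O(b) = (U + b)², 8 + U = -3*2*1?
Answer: 163865/64 - 20*√10 ≈ 2497.1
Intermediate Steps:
U = -14 (U = -8 - 3*2*1 = -8 - 6*1 = -8 - 6 = -14)
O(b) = (-14 + b)²
N(Y, F) = -5/8 (N(Y, F) = 5*(-⅛) = -5/8)
M(Q) = √Q*(-14 + Q)² (M(Q) = (-14 + Q)²*√Q = √Q*(-14 + Q)²)
(M(10) + N(-22, -7))² = (√10*(-14 + 10)² - 5/8)² = (√10*(-4)² - 5/8)² = (√10*16 - 5/8)² = (16*√10 - 5/8)² = (-5/8 + 16*√10)²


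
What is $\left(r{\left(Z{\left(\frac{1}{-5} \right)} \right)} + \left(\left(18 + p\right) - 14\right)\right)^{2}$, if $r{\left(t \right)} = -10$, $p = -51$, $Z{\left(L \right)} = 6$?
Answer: $3249$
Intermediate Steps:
$\left(r{\left(Z{\left(\frac{1}{-5} \right)} \right)} + \left(\left(18 + p\right) - 14\right)\right)^{2} = \left(-10 + \left(\left(18 - 51\right) - 14\right)\right)^{2} = \left(-10 - 47\right)^{2} = \left(-57\right)^{2} = 3249$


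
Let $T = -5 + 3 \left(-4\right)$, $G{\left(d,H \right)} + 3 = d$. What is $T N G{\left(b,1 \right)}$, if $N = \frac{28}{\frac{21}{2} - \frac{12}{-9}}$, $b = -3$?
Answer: $\frac{17136}{71} \approx 241.35$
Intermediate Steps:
$G{\left(d,H \right)} = -3 + d$
$N = \frac{168}{71}$ ($N = \frac{28}{21 \cdot \frac{1}{2} - - \frac{4}{3}} = \frac{28}{\frac{21}{2} + \frac{4}{3}} = \frac{28}{\frac{71}{6}} = 28 \cdot \frac{6}{71} = \frac{168}{71} \approx 2.3662$)
$T = -17$ ($T = -5 - 12 = -17$)
$T N G{\left(b,1 \right)} = \left(-17\right) \frac{168}{71} \left(-3 - 3\right) = \left(- \frac{2856}{71}\right) \left(-6\right) = \frac{17136}{71}$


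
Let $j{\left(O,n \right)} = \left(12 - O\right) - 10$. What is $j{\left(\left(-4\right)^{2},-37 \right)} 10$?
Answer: $-140$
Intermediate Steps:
$j{\left(O,n \right)} = 2 - O$ ($j{\left(O,n \right)} = \left(12 - O\right) - 10 = 2 - O$)
$j{\left(\left(-4\right)^{2},-37 \right)} 10 = \left(2 - \left(-4\right)^{2}\right) 10 = \left(2 - 16\right) 10 = \left(-14\right) 10 = -140$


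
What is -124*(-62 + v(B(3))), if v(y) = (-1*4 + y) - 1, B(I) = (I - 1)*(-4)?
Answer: 9300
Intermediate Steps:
B(I) = 4 - 4*I (B(I) = (-1 + I)*(-4) = 4 - 4*I)
v(y) = -5 + y (v(y) = (-4 + y) - 1 = -5 + y)
-124*(-62 + v(B(3))) = -124*(-62 + (-5 + (4 - 4*3))) = -124*(-62 + (-5 + (4 - 12))) = -124*(-62 + (-5 - 8)) = -124*(-62 - 13) = -124*(-75) = 9300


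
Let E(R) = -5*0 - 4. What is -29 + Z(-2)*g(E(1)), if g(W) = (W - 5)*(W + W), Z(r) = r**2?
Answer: 259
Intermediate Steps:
E(R) = -4 (E(R) = 0 - 4 = -4)
g(W) = 2*W*(-5 + W) (g(W) = (-5 + W)*(2*W) = 2*W*(-5 + W))
-29 + Z(-2)*g(E(1)) = -29 + (-2)**2*(2*(-4)*(-5 - 4)) = -29 + 4*(2*(-4)*(-9)) = -29 + 4*72 = -29 + 288 = 259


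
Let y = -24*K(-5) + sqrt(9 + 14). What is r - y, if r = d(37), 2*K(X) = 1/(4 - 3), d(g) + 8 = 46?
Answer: 50 - sqrt(23) ≈ 45.204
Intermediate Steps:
d(g) = 38 (d(g) = -8 + 46 = 38)
K(X) = 1/2 (K(X) = 1/(2*(4 - 3)) = (1/2)/1 = (1/2)*1 = 1/2)
r = 38
y = -12 + sqrt(23) (y = -24*1/2 + sqrt(9 + 14) = -12 + sqrt(23) ≈ -7.2042)
r - y = 38 - (-12 + sqrt(23)) = 38 + (12 - sqrt(23)) = 50 - sqrt(23)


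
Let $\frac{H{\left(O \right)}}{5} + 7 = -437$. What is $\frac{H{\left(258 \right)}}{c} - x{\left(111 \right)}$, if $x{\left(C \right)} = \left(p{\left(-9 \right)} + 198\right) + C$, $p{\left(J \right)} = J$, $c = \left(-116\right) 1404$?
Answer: $- \frac{4071415}{13572} \approx -299.99$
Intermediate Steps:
$c = -162864$
$H{\left(O \right)} = -2220$ ($H{\left(O \right)} = -35 + 5 \left(-437\right) = -35 - 2185 = -2220$)
$x{\left(C \right)} = 189 + C$ ($x{\left(C \right)} = \left(-9 + 198\right) + C = 189 + C$)
$\frac{H{\left(258 \right)}}{c} - x{\left(111 \right)} = - \frac{2220}{-162864} - \left(189 + 111\right) = \left(-2220\right) \left(- \frac{1}{162864}\right) - 300 = \frac{185}{13572} - 300 = - \frac{4071415}{13572}$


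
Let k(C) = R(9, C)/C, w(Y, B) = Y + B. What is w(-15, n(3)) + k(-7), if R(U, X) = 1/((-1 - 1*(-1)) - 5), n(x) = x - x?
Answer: -524/35 ≈ -14.971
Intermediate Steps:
n(x) = 0
w(Y, B) = B + Y
R(U, X) = -1/5 (R(U, X) = 1/((-1 + 1) - 5) = 1/(0 - 5) = 1/(-5) = -1/5)
k(C) = -1/(5*C)
w(-15, n(3)) + k(-7) = (0 - 15) - 1/5/(-7) = -15 - 1/5*(-1/7) = -15 + 1/35 = -524/35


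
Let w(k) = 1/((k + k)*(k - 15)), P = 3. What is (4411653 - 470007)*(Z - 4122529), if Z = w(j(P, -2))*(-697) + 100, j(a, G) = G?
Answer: -32498392360011/2 ≈ -1.6249e+13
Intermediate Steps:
w(k) = 1/(2*k*(-15 + k)) (w(k) = 1/((2*k)*(-15 + k)) = 1/(2*k*(-15 + k)))
Z = 359/4 (Z = ((½)/(-2*(-15 - 2)))*(-697) + 100 = ((½)*(-½)/(-17))*(-697) + 100 = ((½)*(-½)*(-1/17))*(-697) + 100 = (1/68)*(-697) + 100 = -41/4 + 100 = 359/4 ≈ 89.750)
(4411653 - 470007)*(Z - 4122529) = (4411653 - 470007)*(359/4 - 4122529) = 3941646*(-16489757/4) = -32498392360011/2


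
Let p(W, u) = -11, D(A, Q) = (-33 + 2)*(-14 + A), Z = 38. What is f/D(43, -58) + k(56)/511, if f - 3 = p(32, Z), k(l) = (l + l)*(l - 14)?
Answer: 604712/65627 ≈ 9.2144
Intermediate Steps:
D(A, Q) = 434 - 31*A (D(A, Q) = -31*(-14 + A) = 434 - 31*A)
k(l) = 2*l*(-14 + l) (k(l) = (2*l)*(-14 + l) = 2*l*(-14 + l))
f = -8 (f = 3 - 11 = -8)
f/D(43, -58) + k(56)/511 = -8/(434 - 31*43) + (2*56*(-14 + 56))/511 = -8/(434 - 1333) + (2*56*42)*(1/511) = -8/(-899) + 4704*(1/511) = -8*(-1/899) + 672/73 = 8/899 + 672/73 = 604712/65627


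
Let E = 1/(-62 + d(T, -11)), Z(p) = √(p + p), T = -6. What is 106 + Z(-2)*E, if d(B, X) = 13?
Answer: 106 - 2*I/49 ≈ 106.0 - 0.040816*I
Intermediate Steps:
Z(p) = √2*√p (Z(p) = √(2*p) = √2*√p)
E = -1/49 (E = 1/(-62 + 13) = 1/(-49) = -1/49 ≈ -0.020408)
106 + Z(-2)*E = 106 + (√2*√(-2))*(-1/49) = 106 + (√2*(I*√2))*(-1/49) = 106 + (2*I)*(-1/49) = 106 - 2*I/49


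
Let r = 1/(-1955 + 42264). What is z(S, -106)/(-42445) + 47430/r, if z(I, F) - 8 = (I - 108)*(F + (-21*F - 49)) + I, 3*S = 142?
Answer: 243446167583206/127335 ≈ 1.9119e+9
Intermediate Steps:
S = 142/3 (S = (⅓)*142 = 142/3 ≈ 47.333)
r = 1/40309 ≈ 2.4808e-5
z(I, F) = 8 + I + (-108 + I)*(-49 - 20*F) (z(I, F) = 8 + ((I - 108)*(F + (-21*F - 49)) + I) = 8 + ((-108 + I)*(F + (-49 - 21*F)) + I) = 8 + ((-108 + I)*(-49 - 20*F) + I) = 8 + (I + (-108 + I)*(-49 - 20*F)) = 8 + I + (-108 + I)*(-49 - 20*F))
z(S, -106)/(-42445) + 47430/r = (5300 - 48*142/3 + 2160*(-106) - 20*(-106)*142/3)/(-42445) + 47430/(1/40309) = (5300 - 2272 - 228960 + 301040/3)*(-1/42445) + 47430*40309 = -376756/3*(-1/42445) + 1911855870 = 376756/127335 + 1911855870 = 243446167583206/127335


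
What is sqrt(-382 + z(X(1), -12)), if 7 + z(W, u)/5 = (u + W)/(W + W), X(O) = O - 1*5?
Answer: I*sqrt(407) ≈ 20.174*I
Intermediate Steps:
X(O) = -5 + O (X(O) = O - 5 = -5 + O)
z(W, u) = -35 + 5*(W + u)/(2*W) (z(W, u) = -35 + 5*((u + W)/(W + W)) = -35 + 5*((W + u)/((2*W))) = -35 + 5*((W + u)*(1/(2*W))) = -35 + 5*((W + u)/(2*W)) = -35 + 5*(W + u)/(2*W))
sqrt(-382 + z(X(1), -12)) = sqrt(-382 + 5*(-12 - 13*(-5 + 1))/(2*(-5 + 1))) = sqrt(-382 + (5/2)*(-12 - 13*(-4))/(-4)) = sqrt(-382 + (5/2)*(-1/4)*(-12 + 52)) = sqrt(-382 + (5/2)*(-1/4)*40) = sqrt(-382 - 25) = sqrt(-407) = I*sqrt(407)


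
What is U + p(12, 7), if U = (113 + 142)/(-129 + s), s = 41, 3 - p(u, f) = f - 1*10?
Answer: 273/88 ≈ 3.1023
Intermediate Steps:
p(u, f) = 13 - f (p(u, f) = 3 - (f - 1*10) = 3 - (f - 10) = 3 - (-10 + f) = 3 + (10 - f) = 13 - f)
U = -255/88 (U = (113 + 142)/(-129 + 41) = 255/(-88) = 255*(-1/88) = -255/88 ≈ -2.8977)
U + p(12, 7) = -255/88 + (13 - 1*7) = -255/88 + (13 - 7) = -255/88 + 6 = 273/88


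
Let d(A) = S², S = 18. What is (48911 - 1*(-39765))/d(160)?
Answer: 22169/81 ≈ 273.69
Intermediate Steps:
d(A) = 324 (d(A) = 18² = 324)
(48911 - 1*(-39765))/d(160) = (48911 - 1*(-39765))/324 = (48911 + 39765)*(1/324) = 88676*(1/324) = 22169/81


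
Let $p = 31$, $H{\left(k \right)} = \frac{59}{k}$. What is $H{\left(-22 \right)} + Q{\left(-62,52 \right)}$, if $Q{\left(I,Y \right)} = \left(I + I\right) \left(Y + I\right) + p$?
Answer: $\frac{27903}{22} \approx 1268.3$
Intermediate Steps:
$Q{\left(I,Y \right)} = 31 + 2 I \left(I + Y\right)$ ($Q{\left(I,Y \right)} = \left(I + I\right) \left(Y + I\right) + 31 = 2 I \left(I + Y\right) + 31 = 31 + 2 I \left(I + Y\right)$)
$H{\left(-22 \right)} + Q{\left(-62,52 \right)} = \frac{59}{-22} + \left(31 + 2 \left(-62\right)^{2} + 2 \left(-62\right) 52\right) = 59 \left(- \frac{1}{22}\right) + \left(31 + 2 \cdot 3844 - 6448\right) = - \frac{59}{22} + \left(31 + 7688 - 6448\right) = - \frac{59}{22} + 1271 = \frac{27903}{22}$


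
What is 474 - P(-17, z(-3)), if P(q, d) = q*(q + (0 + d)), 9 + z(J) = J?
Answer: -19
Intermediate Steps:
z(J) = -9 + J
P(q, d) = q*(d + q) (P(q, d) = q*(q + d) = q*(d + q))
474 - P(-17, z(-3)) = 474 - (-17)*((-9 - 3) - 17) = 474 - (-17)*(-12 - 17) = 474 - (-17)*(-29) = 474 - 1*493 = 474 - 493 = -19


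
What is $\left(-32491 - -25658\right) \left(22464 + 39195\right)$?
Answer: $-421315947$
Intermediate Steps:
$\left(-32491 - -25658\right) \left(22464 + 39195\right) = \left(-32491 + 25658\right) 61659 = \left(-6833\right) 61659 = -421315947$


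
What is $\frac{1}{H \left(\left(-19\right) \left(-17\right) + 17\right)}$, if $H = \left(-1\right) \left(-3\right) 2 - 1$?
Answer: $\frac{1}{1700} \approx 0.00058824$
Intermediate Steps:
$H = 5$ ($H = 3 \cdot 2 - 1 = 6 - 1 = 5$)
$\frac{1}{H \left(\left(-19\right) \left(-17\right) + 17\right)} = \frac{1}{5 \left(\left(-19\right) \left(-17\right) + 17\right)} = \frac{1}{5 \left(323 + 17\right)} = \frac{1}{5 \cdot 340} = \frac{1}{1700}$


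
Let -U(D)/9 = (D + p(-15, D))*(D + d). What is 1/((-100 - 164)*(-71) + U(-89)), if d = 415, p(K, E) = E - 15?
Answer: 1/585006 ≈ 1.7094e-6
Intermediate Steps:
p(K, E) = -15 + E
U(D) = -9*(-15 + 2*D)*(415 + D) (U(D) = -9*(D + (-15 + D))*(D + 415) = -9*(-15 + 2*D)*(415 + D))
1/((-100 - 164)*(-71) + U(-89)) = 1/((-100 - 164)*(-71) + (56025 - 7335*(-89) - 18*(-89)**2)) = 1/(-264*(-71) + (56025 + 652815 - 18*7921)) = 1/(18744 + (56025 + 652815 - 142578)) = 1/(18744 + 566262) = 1/585006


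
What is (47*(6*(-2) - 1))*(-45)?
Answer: 27495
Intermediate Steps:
(47*(6*(-2) - 1))*(-45) = (47*(-12 - 1))*(-45) = (47*(-13))*(-45) = -611*(-45) = 27495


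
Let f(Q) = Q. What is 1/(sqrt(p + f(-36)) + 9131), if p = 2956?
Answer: 9131/83372241 - 2*sqrt(730)/83372241 ≈ 0.00010887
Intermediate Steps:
1/(sqrt(p + f(-36)) + 9131) = 1/(sqrt(2956 - 36) + 9131) = 1/(sqrt(2920) + 9131) = 1/(2*sqrt(730) + 9131) = 1/(9131 + 2*sqrt(730))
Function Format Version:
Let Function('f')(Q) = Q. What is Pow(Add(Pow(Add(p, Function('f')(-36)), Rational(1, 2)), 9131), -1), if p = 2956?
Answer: Add(Rational(9131, 83372241), Mul(Rational(-2, 83372241), Pow(730, Rational(1, 2)))) ≈ 0.00010887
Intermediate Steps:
Pow(Add(Pow(Add(p, Function('f')(-36)), Rational(1, 2)), 9131), -1) = Pow(Add(Pow(Add(2956, -36), Rational(1, 2)), 9131), -1) = Pow(Add(Pow(2920, Rational(1, 2)), 9131), -1) = Pow(Add(Mul(2, Pow(730, Rational(1, 2))), 9131), -1) = Pow(Add(9131, Mul(2, Pow(730, Rational(1, 2)))), -1)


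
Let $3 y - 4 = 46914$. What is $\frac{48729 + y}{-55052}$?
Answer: $- \frac{193105}{165156} \approx -1.1692$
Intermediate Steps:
$y = \frac{46918}{3}$ ($y = \frac{4}{3} + \frac{1}{3} \cdot 46914 = \frac{4}{3} + 15638 = \frac{46918}{3} \approx 15639.0$)
$\frac{48729 + y}{-55052} = \frac{48729 + \frac{46918}{3}}{-55052} = \frac{193105}{3} \left(- \frac{1}{55052}\right) = - \frac{193105}{165156}$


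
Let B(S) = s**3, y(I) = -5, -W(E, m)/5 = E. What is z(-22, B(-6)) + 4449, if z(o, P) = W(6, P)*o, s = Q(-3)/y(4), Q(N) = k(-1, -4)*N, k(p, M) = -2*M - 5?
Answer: 5109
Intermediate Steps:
W(E, m) = -5*E
k(p, M) = -5 - 2*M
Q(N) = 3*N (Q(N) = (-5 - 2*(-4))*N = (-5 + 8)*N = 3*N)
s = 9/5 (s = (3*(-3))/(-5) = -9*(-1/5) = 9/5 ≈ 1.8000)
B(S) = 729/125 (B(S) = (9/5)**3 = 729/125)
z(o, P) = -30*o (z(o, P) = (-5*6)*o = -30*o)
z(-22, B(-6)) + 4449 = -30*(-22) + 4449 = 660 + 4449 = 5109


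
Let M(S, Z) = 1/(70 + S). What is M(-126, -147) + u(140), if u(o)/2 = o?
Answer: 15679/56 ≈ 279.98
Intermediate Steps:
u(o) = 2*o
M(-126, -147) + u(140) = 1/(70 - 126) + 2*140 = 1/(-56) + 280 = -1/56 + 280 = 15679/56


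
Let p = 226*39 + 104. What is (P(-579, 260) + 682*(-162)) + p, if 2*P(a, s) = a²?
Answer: 132109/2 ≈ 66055.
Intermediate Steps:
p = 8918 (p = 8814 + 104 = 8918)
P(a, s) = a²/2
(P(-579, 260) + 682*(-162)) + p = ((½)*(-579)² + 682*(-162)) + 8918 = ((½)*335241 - 110484) + 8918 = (335241/2 - 110484) + 8918 = 114273/2 + 8918 = 132109/2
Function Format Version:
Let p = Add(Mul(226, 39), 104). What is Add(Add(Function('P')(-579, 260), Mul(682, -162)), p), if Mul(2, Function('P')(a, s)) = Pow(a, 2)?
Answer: Rational(132109, 2) ≈ 66055.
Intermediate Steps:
p = 8918 (p = Add(8814, 104) = 8918)
Function('P')(a, s) = Mul(Rational(1, 2), Pow(a, 2))
Add(Add(Function('P')(-579, 260), Mul(682, -162)), p) = Add(Add(Mul(Rational(1, 2), Pow(-579, 2)), Mul(682, -162)), 8918) = Add(Add(Mul(Rational(1, 2), 335241), -110484), 8918) = Add(Add(Rational(335241, 2), -110484), 8918) = Add(Rational(114273, 2), 8918) = Rational(132109, 2)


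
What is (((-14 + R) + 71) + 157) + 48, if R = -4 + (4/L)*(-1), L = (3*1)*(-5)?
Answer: 3874/15 ≈ 258.27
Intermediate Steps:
L = -15 (L = 3*(-5) = -15)
R = -56/15 (R = -4 + (4/(-15))*(-1) = -4 + (4*(-1/15))*(-1) = -4 - 4/15*(-1) = -4 + 4/15 = -56/15 ≈ -3.7333)
(((-14 + R) + 71) + 157) + 48 = (((-14 - 56/15) + 71) + 157) + 48 = ((-266/15 + 71) + 157) + 48 = (799/15 + 157) + 48 = 3154/15 + 48 = 3874/15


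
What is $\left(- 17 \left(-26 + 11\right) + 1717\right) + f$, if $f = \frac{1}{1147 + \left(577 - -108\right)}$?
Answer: $\frac{3612705}{1832} \approx 1972.0$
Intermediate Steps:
$f = \frac{1}{1832}$ ($f = \frac{1}{1147 + \left(577 + 108\right)} = \frac{1}{1147 + 685} = \frac{1}{1832} \approx 0.00054585$)
$\left(- 17 \left(-26 + 11\right) + 1717\right) + f = \left(- 17 \left(-26 + 11\right) + 1717\right) + \frac{1}{1832} = \left(\left(-17\right) \left(-15\right) + 1717\right) + \frac{1}{1832} = \left(255 + 1717\right) + \frac{1}{1832} = 1972 + \frac{1}{1832} = \frac{3612705}{1832}$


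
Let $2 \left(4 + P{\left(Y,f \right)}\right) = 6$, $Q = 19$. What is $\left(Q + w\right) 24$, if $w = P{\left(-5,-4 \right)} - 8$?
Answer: $240$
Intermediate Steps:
$P{\left(Y,f \right)} = -1$ ($P{\left(Y,f \right)} = -4 + \frac{1}{2} \cdot 6 = -4 + 3 = -1$)
$w = -9$ ($w = -1 - 8 = -9$)
$\left(Q + w\right) 24 = \left(19 - 9\right) 24 = 10 \cdot 24 = 240$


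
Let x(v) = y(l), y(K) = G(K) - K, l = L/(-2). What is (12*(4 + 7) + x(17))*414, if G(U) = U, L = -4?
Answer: 54648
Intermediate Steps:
l = 2 (l = -4/(-2) = -4*(-½) = 2)
y(K) = 0 (y(K) = K - K = 0)
x(v) = 0
(12*(4 + 7) + x(17))*414 = (12*(4 + 7) + 0)*414 = (12*11 + 0)*414 = (132 + 0)*414 = 132*414 = 54648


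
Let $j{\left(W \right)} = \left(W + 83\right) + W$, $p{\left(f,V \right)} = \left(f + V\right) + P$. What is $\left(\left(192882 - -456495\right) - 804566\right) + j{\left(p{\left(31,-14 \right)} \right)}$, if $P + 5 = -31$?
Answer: $-155144$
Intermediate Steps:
$P = -36$ ($P = -5 - 31 = -36$)
$p{\left(f,V \right)} = -36 + V + f$ ($p{\left(f,V \right)} = \left(f + V\right) - 36 = \left(V + f\right) - 36 = -36 + V + f$)
$j{\left(W \right)} = 83 + 2 W$ ($j{\left(W \right)} = \left(83 + W\right) + W = 83 + 2 W$)
$\left(\left(192882 - -456495\right) - 804566\right) + j{\left(p{\left(31,-14 \right)} \right)} = \left(\left(192882 - -456495\right) - 804566\right) + \left(83 + 2 \left(-36 - 14 + 31\right)\right) = \left(\left(192882 + 456495\right) - 804566\right) + \left(83 + 2 \left(-19\right)\right) = \left(649377 - 804566\right) + \left(83 - 38\right) = -155189 + 45 = -155144$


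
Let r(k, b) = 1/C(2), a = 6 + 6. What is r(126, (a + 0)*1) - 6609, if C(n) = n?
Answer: -13217/2 ≈ -6608.5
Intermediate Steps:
a = 12
r(k, b) = ½ (r(k, b) = 1/2 = ½)
r(126, (a + 0)*1) - 6609 = ½ - 6609 = -13217/2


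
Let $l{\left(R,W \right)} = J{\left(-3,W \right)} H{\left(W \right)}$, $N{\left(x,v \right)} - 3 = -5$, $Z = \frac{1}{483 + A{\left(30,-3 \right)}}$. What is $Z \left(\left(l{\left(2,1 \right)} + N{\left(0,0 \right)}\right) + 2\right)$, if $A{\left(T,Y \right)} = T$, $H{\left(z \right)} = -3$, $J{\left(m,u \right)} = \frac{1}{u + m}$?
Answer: $\frac{1}{342} \approx 0.002924$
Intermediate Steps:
$J{\left(m,u \right)} = \frac{1}{m + u}$
$Z = \frac{1}{513}$ ($Z = \frac{1}{483 + 30} = \frac{1}{513} \approx 0.0019493$)
$N{\left(x,v \right)} = -2$ ($N{\left(x,v \right)} = 3 - 5 = -2$)
$l{\left(R,W \right)} = - \frac{3}{-3 + W}$ ($l{\left(R,W \right)} = \frac{1}{-3 + W} \left(-3\right) = - \frac{3}{-3 + W}$)
$Z \left(\left(l{\left(2,1 \right)} + N{\left(0,0 \right)}\right) + 2\right) = \frac{\left(- \frac{3}{-3 + 1} - 2\right) + 2}{513} = \frac{\left(- \frac{3}{-2} - 2\right) + 2}{513} = \frac{\left(\left(-3\right) \left(- \frac{1}{2}\right) - 2\right) + 2}{513} = \frac{\left(\frac{3}{2} - 2\right) + 2}{513} = \frac{- \frac{1}{2} + 2}{513} = \frac{1}{513} \cdot \frac{3}{2} = \frac{1}{342}$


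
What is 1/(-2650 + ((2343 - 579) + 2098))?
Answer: 1/1212 ≈ 0.00082508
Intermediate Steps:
1/(-2650 + ((2343 - 579) + 2098)) = 1/(-2650 + (1764 + 2098)) = 1/(-2650 + 3862) = 1/1212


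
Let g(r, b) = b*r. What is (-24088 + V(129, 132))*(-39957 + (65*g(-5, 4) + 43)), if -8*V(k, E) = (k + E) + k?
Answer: 1989544029/2 ≈ 9.9477e+8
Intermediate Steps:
V(k, E) = -k/4 - E/8 (V(k, E) = -((k + E) + k)/8 = -((E + k) + k)/8 = -(E + 2*k)/8 = -k/4 - E/8)
(-24088 + V(129, 132))*(-39957 + (65*g(-5, 4) + 43)) = (-24088 + (-¼*129 - ⅛*132))*(-39957 + (65*(4*(-5)) + 43)) = (-24088 + (-129/4 - 33/2))*(-39957 + (65*(-20) + 43)) = (-24088 - 195/4)*(-39957 + (-1300 + 43)) = -96547*(-39957 - 1257)/4 = -96547/4*(-41214) = 1989544029/2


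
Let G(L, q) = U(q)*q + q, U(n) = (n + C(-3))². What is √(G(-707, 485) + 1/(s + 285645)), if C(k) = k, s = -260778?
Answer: 2*√215050007942233/2763 ≈ 10615.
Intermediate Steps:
U(n) = (-3 + n)² (U(n) = (n - 3)² = (-3 + n)²)
G(L, q) = q + q*(-3 + q)² (G(L, q) = (-3 + q)²*q + q = q*(-3 + q)² + q = q + q*(-3 + q)²)
√(G(-707, 485) + 1/(s + 285645)) = √(485*(1 + (-3 + 485)²) + 1/(-260778 + 285645)) = √(485*(1 + 482²) + 1/24867) = √(485*(1 + 232324) + 1/24867) = √(485*232325 + 1/24867) = √(112677625 + 1/24867) = √(2801954500876/24867) = 2*√215050007942233/2763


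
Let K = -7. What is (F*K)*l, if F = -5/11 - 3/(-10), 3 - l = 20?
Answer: -2023/110 ≈ -18.391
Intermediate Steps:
l = -17 (l = 3 - 1*20 = 3 - 20 = -17)
F = -17/110 (F = -5*1/11 - 3*(-1/10) = -5/11 + 3/10 = -17/110 ≈ -0.15455)
(F*K)*l = -17/110*(-7)*(-17) = (119/110)*(-17) = -2023/110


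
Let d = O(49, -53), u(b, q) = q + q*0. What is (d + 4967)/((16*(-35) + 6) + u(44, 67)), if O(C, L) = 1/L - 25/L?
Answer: -263275/25811 ≈ -10.200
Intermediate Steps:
O(C, L) = -24/L (O(C, L) = 1/L - 25/L = -24/L)
u(b, q) = q (u(b, q) = q + 0 = q)
d = 24/53 (d = -24/(-53) = -24*(-1/53) = 24/53 ≈ 0.45283)
(d + 4967)/((16*(-35) + 6) + u(44, 67)) = (24/53 + 4967)/((16*(-35) + 6) + 67) = 263275/(53*((-560 + 6) + 67)) = 263275/(53*(-554 + 67)) = (263275/53)/(-487) = (263275/53)*(-1/487) = -263275/25811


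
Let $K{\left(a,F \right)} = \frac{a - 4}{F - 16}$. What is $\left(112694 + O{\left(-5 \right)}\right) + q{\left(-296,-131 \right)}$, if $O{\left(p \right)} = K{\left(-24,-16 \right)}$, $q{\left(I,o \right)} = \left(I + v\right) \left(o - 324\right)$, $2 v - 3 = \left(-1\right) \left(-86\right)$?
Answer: $\frac{1817019}{8} \approx 2.2713 \cdot 10^{5}$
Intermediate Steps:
$v = \frac{89}{2}$ ($v = \frac{3}{2} + \frac{\left(-1\right) \left(-86\right)}{2} = \frac{3}{2} + \frac{1}{2} \cdot 86 = \frac{3}{2} + 43 = \frac{89}{2} \approx 44.5$)
$K{\left(a,F \right)} = \frac{-4 + a}{-16 + F}$
$q{\left(I,o \right)} = \left(-324 + o\right) \left(\frac{89}{2} + I\right)$ ($q{\left(I,o \right)} = \left(I + \frac{89}{2}\right) \left(o - 324\right) = \left(\frac{89}{2} + I\right) \left(o - 324\right) = \left(\frac{89}{2} + I\right) \left(-324 + o\right) = \left(-324 + o\right) \left(\frac{89}{2} + I\right)$)
$O{\left(p \right)} = \frac{7}{8}$ ($O{\left(p \right)} = \frac{-4 - 24}{-16 - 16} = \frac{1}{-32} \left(-28\right) = \left(- \frac{1}{32}\right) \left(-28\right) = \frac{7}{8}$)
$\left(112694 + O{\left(-5 \right)}\right) + q{\left(-296,-131 \right)} = \left(112694 + \frac{7}{8}\right) - - \frac{228865}{2} = \frac{901559}{8} + \left(-14418 + 95904 - \frac{11659}{2} + 38776\right) = \frac{901559}{8} + \frac{228865}{2} = \frac{1817019}{8}$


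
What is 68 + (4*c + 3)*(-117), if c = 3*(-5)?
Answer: 6737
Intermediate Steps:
c = -15
68 + (4*c + 3)*(-117) = 68 + (4*(-15) + 3)*(-117) = 68 + (-60 + 3)*(-117) = 68 - 57*(-117) = 68 + 6669 = 6737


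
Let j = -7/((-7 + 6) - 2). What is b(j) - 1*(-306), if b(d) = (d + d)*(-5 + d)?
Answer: 2642/9 ≈ 293.56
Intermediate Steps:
j = 7/3 (j = -7/(-1 - 2) = -7/(-3) = -7*(-⅓) = 7/3 ≈ 2.3333)
b(d) = 2*d*(-5 + d) (b(d) = (2*d)*(-5 + d) = 2*d*(-5 + d))
b(j) - 1*(-306) = 2*(7/3)*(-5 + 7/3) - 1*(-306) = 2*(7/3)*(-8/3) + 306 = -112/9 + 306 = 2642/9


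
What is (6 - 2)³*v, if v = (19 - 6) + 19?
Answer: 2048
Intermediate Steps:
v = 32 (v = 13 + 19 = 32)
(6 - 2)³*v = (6 - 2)³*32 = 4³*32 = 64*32 = 2048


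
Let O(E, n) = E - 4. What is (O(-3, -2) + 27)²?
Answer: 400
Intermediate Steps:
O(E, n) = -4 + E
(O(-3, -2) + 27)² = ((-4 - 3) + 27)² = (-7 + 27)² = 20² = 400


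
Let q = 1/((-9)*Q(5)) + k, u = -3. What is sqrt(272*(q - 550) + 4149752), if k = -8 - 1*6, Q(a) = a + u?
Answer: 4*sqrt(2247935)/3 ≈ 1999.1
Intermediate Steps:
Q(a) = -3 + a (Q(a) = a - 3 = -3 + a)
k = -14 (k = -8 - 6 = -14)
q = -253/18 (q = 1/((-9)*(-3 + 5)) - 14 = -1/9/2 - 14 = -1/9*1/2 - 14 = -1/18 - 14 = -253/18 ≈ -14.056)
sqrt(272*(q - 550) + 4149752) = sqrt(272*(-253/18 - 550) + 4149752) = sqrt(272*(-10153/18) + 4149752) = sqrt(-1380808/9 + 4149752) = sqrt(35966960/9) = 4*sqrt(2247935)/3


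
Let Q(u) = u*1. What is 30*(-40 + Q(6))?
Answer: -1020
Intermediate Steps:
Q(u) = u
30*(-40 + Q(6)) = 30*(-40 + 6) = 30*(-34) = -1020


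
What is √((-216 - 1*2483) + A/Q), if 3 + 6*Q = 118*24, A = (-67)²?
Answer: 223*I*√48093/943 ≈ 51.86*I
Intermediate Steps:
A = 4489
Q = 943/2 (Q = -½ + (118*24)/6 = -½ + (⅙)*2832 = -½ + 472 = 943/2 ≈ 471.50)
√((-216 - 1*2483) + A/Q) = √((-216 - 1*2483) + 4489/(943/2)) = √((-216 - 2483) + 4489*(2/943)) = √(-2699 + 8978/943) = √(-2536179/943) = 223*I*√48093/943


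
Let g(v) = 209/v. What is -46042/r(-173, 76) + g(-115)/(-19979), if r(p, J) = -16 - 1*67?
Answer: 105785425917/190699555 ≈ 554.72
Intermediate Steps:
r(p, J) = -83 (r(p, J) = -16 - 67 = -83)
-46042/r(-173, 76) + g(-115)/(-19979) = -46042/(-83) + (209/(-115))/(-19979) = -46042*(-1/83) + (209*(-1/115))*(-1/19979) = 46042/83 - 209/115*(-1/19979) = 46042/83 + 209/2297585 = 105785425917/190699555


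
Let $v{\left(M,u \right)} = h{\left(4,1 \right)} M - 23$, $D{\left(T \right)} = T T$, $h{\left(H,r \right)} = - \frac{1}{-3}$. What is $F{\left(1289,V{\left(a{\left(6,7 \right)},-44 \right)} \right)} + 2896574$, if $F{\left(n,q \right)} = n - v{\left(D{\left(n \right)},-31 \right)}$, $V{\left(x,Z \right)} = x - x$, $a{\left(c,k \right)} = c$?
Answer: $\frac{7032137}{3} \approx 2.344 \cdot 10^{6}$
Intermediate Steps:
$h{\left(H,r \right)} = \frac{1}{3}$ ($h{\left(H,r \right)} = \left(-1\right) \left(- \frac{1}{3}\right) = \frac{1}{3}$)
$D{\left(T \right)} = T^{2}$
$V{\left(x,Z \right)} = 0$
$v{\left(M,u \right)} = -23 + \frac{M}{3}$ ($v{\left(M,u \right)} = \frac{M}{3} - 23 = -23 + \frac{M}{3}$)
$F{\left(n,q \right)} = 23 + n - \frac{n^{2}}{3}$ ($F{\left(n,q \right)} = n - \left(-23 + \frac{n^{2}}{3}\right) = 23 + n - \frac{n^{2}}{3}$)
$F{\left(1289,V{\left(a{\left(6,7 \right)},-44 \right)} \right)} + 2896574 = \left(23 + 1289 - \frac{1289^{2}}{3}\right) + 2896574 = \left(23 + 1289 - \frac{1661521}{3}\right) + 2896574 = - \frac{1657585}{3} + 2896574 = \frac{7032137}{3}$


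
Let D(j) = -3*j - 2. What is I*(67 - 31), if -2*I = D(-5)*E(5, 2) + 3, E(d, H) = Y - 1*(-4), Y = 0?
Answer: -990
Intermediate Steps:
D(j) = -2 - 3*j
E(d, H) = 4 (E(d, H) = 0 - 1*(-4) = 0 + 4 = 4)
I = -55/2 (I = -((-2 - 3*(-5))*4 + 3)/2 = -((-2 + 15)*4 + 3)/2 = -(13*4 + 3)/2 = -(52 + 3)/2 = -½*55 = -55/2 ≈ -27.500)
I*(67 - 31) = -55*(67 - 31)/2 = -55/2*36 = -990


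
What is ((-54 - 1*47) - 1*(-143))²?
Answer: 1764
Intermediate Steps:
((-54 - 1*47) - 1*(-143))² = ((-54 - 47) + 143)² = (-101 + 143)² = 42² = 1764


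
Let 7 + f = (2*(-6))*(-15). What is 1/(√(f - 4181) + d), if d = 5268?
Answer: 439/2312986 - I*√1002/13877916 ≈ 0.0001898 - 2.2809e-6*I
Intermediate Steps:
f = 173 (f = -7 + (2*(-6))*(-15) = -7 - 12*(-15) = -7 + 180 = 173)
1/(√(f - 4181) + d) = 1/(√(173 - 4181) + 5268) = 1/(√(-4008) + 5268) = 1/(2*I*√1002 + 5268) = 1/(5268 + 2*I*√1002)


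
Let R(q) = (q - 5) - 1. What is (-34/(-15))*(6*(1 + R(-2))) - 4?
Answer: -496/5 ≈ -99.200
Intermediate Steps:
R(q) = -6 + q (R(q) = (-5 + q) - 1 = -6 + q)
(-34/(-15))*(6*(1 + R(-2))) - 4 = (-34/(-15))*(6*(1 + (-6 - 2))) - 4 = (-34*(-1/15))*(6*(1 - 8)) - 4 = 34*(6*(-7))/15 - 4 = (34/15)*(-42) - 4 = -476/5 - 4 = -496/5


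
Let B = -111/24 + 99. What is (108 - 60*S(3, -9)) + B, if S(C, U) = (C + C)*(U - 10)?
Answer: 56339/8 ≈ 7042.4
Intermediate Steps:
S(C, U) = 2*C*(-10 + U) (S(C, U) = (2*C)*(-10 + U) = 2*C*(-10 + U))
B = 755/8 (B = -111*1/24 + 99 = -37/8 + 99 = 755/8 ≈ 94.375)
(108 - 60*S(3, -9)) + B = (108 - 120*3*(-10 - 9)) + 755/8 = (108 - 120*3*(-19)) + 755/8 = (108 - 60*(-114)) + 755/8 = (108 + 6840) + 755/8 = 6948 + 755/8 = 56339/8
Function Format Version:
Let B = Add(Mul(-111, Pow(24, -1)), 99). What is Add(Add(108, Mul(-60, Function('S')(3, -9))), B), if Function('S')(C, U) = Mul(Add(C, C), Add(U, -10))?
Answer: Rational(56339, 8) ≈ 7042.4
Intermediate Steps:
Function('S')(C, U) = Mul(2, C, Add(-10, U)) (Function('S')(C, U) = Mul(Mul(2, C), Add(-10, U)) = Mul(2, C, Add(-10, U)))
B = Rational(755, 8) (B = Add(Mul(-111, Rational(1, 24)), 99) = Add(Rational(-37, 8), 99) = Rational(755, 8) ≈ 94.375)
Add(Add(108, Mul(-60, Function('S')(3, -9))), B) = Add(Add(108, Mul(-60, Mul(2, 3, Add(-10, -9)))), Rational(755, 8)) = Add(Add(108, Mul(-60, Mul(2, 3, -19))), Rational(755, 8)) = Add(Add(108, Mul(-60, -114)), Rational(755, 8)) = Add(Add(108, 6840), Rational(755, 8)) = Add(6948, Rational(755, 8)) = Rational(56339, 8)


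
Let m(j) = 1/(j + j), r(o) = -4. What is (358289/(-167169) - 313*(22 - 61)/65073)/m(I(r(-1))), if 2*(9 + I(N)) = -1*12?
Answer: 70914360380/1208687593 ≈ 58.671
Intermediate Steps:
I(N) = -15 (I(N) = -9 + (-1*12)/2 = -9 + (½)*(-12) = -9 - 6 = -15)
m(j) = 1/(2*j)
(358289/(-167169) - 313*(22 - 61)/65073)/m(I(r(-1))) = (358289/(-167169) - 313*(22 - 61)/65073)/(((½)/(-15))) = (358289*(-1/167169) - 313*(-39)*(1/65073))/(((½)*(-1/15))) = (-358289/167169 + 12207*(1/65073))/(-1/30) = (-358289/167169 + 4069/21691)*(-30) = -7091436038/3626062779*(-30) = 70914360380/1208687593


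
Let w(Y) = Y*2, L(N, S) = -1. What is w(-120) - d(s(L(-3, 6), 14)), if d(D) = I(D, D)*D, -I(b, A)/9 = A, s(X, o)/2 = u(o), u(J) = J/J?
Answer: -204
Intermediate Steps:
u(J) = 1
s(X, o) = 2 (s(X, o) = 2*1 = 2)
w(Y) = 2*Y
I(b, A) = -9*A
d(D) = -9*D² (d(D) = (-9*D)*D = -9*D²)
w(-120) - d(s(L(-3, 6), 14)) = 2*(-120) - (-9)*2² = -240 - (-9)*4 = -240 - 1*(-36) = -240 + 36 = -204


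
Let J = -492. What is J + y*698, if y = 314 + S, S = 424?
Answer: 514632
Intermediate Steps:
y = 738 (y = 314 + 424 = 738)
J + y*698 = -492 + 738*698 = -492 + 515124 = 514632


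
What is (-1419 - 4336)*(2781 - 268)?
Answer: -14462315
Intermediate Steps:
(-1419 - 4336)*(2781 - 268) = -5755*2513 = -14462315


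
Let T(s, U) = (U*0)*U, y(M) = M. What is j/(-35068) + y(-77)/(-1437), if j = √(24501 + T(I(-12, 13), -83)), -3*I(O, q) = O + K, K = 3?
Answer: 77/1437 - √24501/35068 ≈ 0.049120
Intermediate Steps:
I(O, q) = -1 - O/3 (I(O, q) = -(O + 3)/3 = -(3 + O)/3 = -1 - O/3)
T(s, U) = 0 (T(s, U) = 0*U = 0)
j = √24501 (j = √(24501 + 0) = √24501 ≈ 156.53)
j/(-35068) + y(-77)/(-1437) = √24501/(-35068) - 77/(-1437) = √24501*(-1/35068) - 77*(-1/1437) = -√24501/35068 + 77/1437 = 77/1437 - √24501/35068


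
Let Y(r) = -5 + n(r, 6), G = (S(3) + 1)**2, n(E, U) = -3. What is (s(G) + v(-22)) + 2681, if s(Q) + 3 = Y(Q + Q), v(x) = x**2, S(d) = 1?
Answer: 3154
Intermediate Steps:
G = 4 (G = (1 + 1)**2 = 2**2 = 4)
Y(r) = -8 (Y(r) = -5 - 3 = -8)
s(Q) = -11 (s(Q) = -3 - 8 = -11)
(s(G) + v(-22)) + 2681 = (-11 + (-22)**2) + 2681 = (-11 + 484) + 2681 = 473 + 2681 = 3154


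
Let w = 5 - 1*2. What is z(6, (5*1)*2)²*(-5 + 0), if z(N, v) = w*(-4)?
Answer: -720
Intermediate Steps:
w = 3 (w = 5 - 2 = 3)
z(N, v) = -12 (z(N, v) = 3*(-4) = -12)
z(6, (5*1)*2)²*(-5 + 0) = (-12)²*(-5 + 0) = 144*(-5) = -720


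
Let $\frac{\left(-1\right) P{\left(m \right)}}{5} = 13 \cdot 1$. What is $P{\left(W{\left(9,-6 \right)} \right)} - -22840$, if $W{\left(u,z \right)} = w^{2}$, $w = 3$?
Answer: $22775$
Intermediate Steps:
$W{\left(u,z \right)} = 9$ ($W{\left(u,z \right)} = 3^{2} = 9$)
$P{\left(m \right)} = -65$ ($P{\left(m \right)} = - 5 \cdot 13 \cdot 1 = \left(-5\right) 13 = -65$)
$P{\left(W{\left(9,-6 \right)} \right)} - -22840 = -65 - -22840 = -65 + 22840 = 22775$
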